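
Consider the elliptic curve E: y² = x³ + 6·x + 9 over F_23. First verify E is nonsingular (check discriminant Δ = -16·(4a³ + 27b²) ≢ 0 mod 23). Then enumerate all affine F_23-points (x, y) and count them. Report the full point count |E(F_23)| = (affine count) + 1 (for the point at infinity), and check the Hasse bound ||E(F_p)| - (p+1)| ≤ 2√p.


Affine points = {(0, 3), (0, 20), (1, 4), (1, 19), (2, 11), (2, 12), (3, 10), (3, 13), (5, 7), (5, 16), (6, 10), (6, 13), (7, 7), (7, 16), (11, 7), (11, 16), (14, 10), (14, 13), (15, 1), (15, 22), (19, 6), (19, 17), (21, 9), (21, 14), (22, 5), (22, 18)}; affine count = 26; |E(F_23)| = 27.

Discriminant check: Δ ∝ 4a³ + 27b² = 4·6³ + 27·9² = 4·216 + 27·81 ≡ 15 (mod 23). Nonzero ⇒ E is nonsingular.
For each x ∈ F_23, compute rhs = x³ + 6·x + 9 mod 23, then count y ∈ F_23 with y² ≡ rhs.
  x = 0: rhs = 9, matching y values: 3, 20 (2 points).
  x = 1: rhs = 16, matching y values: 4, 19 (2 points).
  x = 2: rhs = 6, matching y values: 11, 12 (2 points).
  x = 3: rhs = 8, matching y values: 10, 13 (2 points).
  x = 4: rhs = 5, matching y values: none (0 points).
  x = 5: rhs = 3, matching y values: 7, 16 (2 points).
  x = 6: rhs = 8, matching y values: 10, 13 (2 points).
  x = 7: rhs = 3, matching y values: 7, 16 (2 points).
  x = 8: rhs = 17, matching y values: none (0 points).
  x = 9: rhs = 10, matching y values: none (0 points).
  x = 10: rhs = 11, matching y values: none (0 points).
  x = 11: rhs = 3, matching y values: 7, 16 (2 points).
  x = 12: rhs = 15, matching y values: none (0 points).
  x = 13: rhs = 7, matching y values: none (0 points).
  x = 14: rhs = 8, matching y values: 10, 13 (2 points).
  x = 15: rhs = 1, matching y values: 1, 22 (2 points).
  x = 16: rhs = 15, matching y values: none (0 points).
  x = 17: rhs = 10, matching y values: none (0 points).
  x = 18: rhs = 15, matching y values: none (0 points).
  x = 19: rhs = 13, matching y values: 6, 17 (2 points).
  x = 20: rhs = 10, matching y values: none (0 points).
  x = 21: rhs = 12, matching y values: 9, 14 (2 points).
  x = 22: rhs = 2, matching y values: 5, 18 (2 points).
Total affine count: 26.
Full point count |E(F_23)| = 26 + 1 = 27.
Hasse bound: |27 − (23+1)| = |3| = 3 ≤ 2√23 ≈ 9.5917 ✓.


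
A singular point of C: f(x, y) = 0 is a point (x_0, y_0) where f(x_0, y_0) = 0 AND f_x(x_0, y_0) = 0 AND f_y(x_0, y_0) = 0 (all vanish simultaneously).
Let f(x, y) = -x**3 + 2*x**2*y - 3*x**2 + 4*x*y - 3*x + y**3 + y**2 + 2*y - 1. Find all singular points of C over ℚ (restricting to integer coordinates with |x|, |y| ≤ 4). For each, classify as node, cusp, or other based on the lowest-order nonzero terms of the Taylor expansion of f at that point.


Singular points: {(-1, 0)}; classification: cusp.

Compute partial derivatives:
  f_x = -3*x**2 + 4*x*y - 6*x + 4*y - 3.
  f_y = 2*x**2 + 4*x + 3*y**2 + 2*y + 2.
Scan x_0 ∈ {−4, ..., 4}. For each x_0, f_y(x_0, y) is a polynomial in y; find its integer roots y ∈ {−4, ..., 4}, then test f_x and f at those candidates.
  x = -4: f_y(-4, y) = 3*y**2 + 2*y + 18; no integer root y with |y| ≤ 4.
  x = -3: f_y(-3, y) = 3*y**2 + 2*y + 8; no integer root y with |y| ≤ 4.
  x = -2: f_y(-2, y) = 3*y**2 + 2*y + 2; no integer root y with |y| ≤ 4.
  x = -1: f_y(-1, y) = 3*y**2 + 2*y; vanishes at y ∈ {0}. (-1, 0): f_x = 0, f = 0 — SINGULAR.
  x = 0: f_y(0, y) = 3*y**2 + 2*y + 2; no integer root y with |y| ≤ 4.
  x = 1: f_y(1, y) = 3*y**2 + 2*y + 8; no integer root y with |y| ≤ 4.
  x = 2: f_y(2, y) = 3*y**2 + 2*y + 18; no integer root y with |y| ≤ 4.
  x = 3: f_y(3, y) = 3*y**2 + 2*y + 32; no integer root y with |y| ≤ 4.
  x = 4: f_y(4, y) = 3*y**2 + 2*y + 50; no integer root y with |y| ≤ 4.
Only singular point on the grid: (-1, 0).
Classify: substitute x = -1 + u, y = 0 + v and expand: f = -u**3 + 2*u**2*v + v**3 + v**2.
No constant or linear terms (consistent with a singular point). Quadratic part: v**2. Cubic part: -u**3 + 2*u**2*v + v**3.
The quadratic part v**2 is a perfect square, so there is a single (double) tangent line v = 0, i.e. y = 0. Restricting the cubic part to that line (v = 0) leaves -u**3 ≠ 0, so f is not divisible by v and the branch is v² ≈ u**3 to lowest order — this is a cusp.
Classification: cusp.


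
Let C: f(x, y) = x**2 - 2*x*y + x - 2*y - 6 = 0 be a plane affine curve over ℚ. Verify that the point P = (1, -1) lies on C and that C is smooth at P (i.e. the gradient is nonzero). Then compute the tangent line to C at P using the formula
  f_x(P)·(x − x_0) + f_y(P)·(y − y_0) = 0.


Tangent line at P: 5*x - 4*y - 9 = 0.

Step 1: f(1, -1) = 0, so P lies on C.
Step 2: partial derivatives
  f_x(x, y) = 2*x - 2*y + 1, f_y(x, y) = -2*x - 2.
  f_x(P) = 5, f_y(P) = -4 (gradient nonzero, so P is smooth).
Step 3: tangent line at P: 5·(x − 1) + -4·(y − -1) = 0.
Expanding: 5*x - 4*y - 9 = 0.


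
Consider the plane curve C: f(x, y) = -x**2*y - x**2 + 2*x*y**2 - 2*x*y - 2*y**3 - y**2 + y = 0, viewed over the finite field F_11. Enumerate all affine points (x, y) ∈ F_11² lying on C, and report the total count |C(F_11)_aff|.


Affine F_11-points: {(0, 0), (0, 6), (0, 10), (1, 4), (2, 2), (3, 2), (3, 8), (3, 9), (5, 5), (6, 3), (6, 4), (7, 6), (7, 8), (7, 9), (8, 3), (9, 5)}; count = 16.

For each of the 121 pairs (x, y) ∈ F_11², evaluate f(x, y) mod 11. Record the zeros.
  x = 0: [0↦0, 1↦9, 2↦4, 3↦6, 4↦3, 5↦5, 6↦0, 7↦9, 8↦9, 9↦10, 10↦0]  zeros at y ∈ {0, 6, 10}
  x = 1: [0↦10, 1↦7, 2↦5, 3↦3, 4↦0, 5↦6, 6↦9, 7↦8, 8↦2, 9↦1, 10↦4]  zeros at y ∈ {4}
  x = 2: [0↦7, 1↦1, 2↦0, 3↦3, 4↦9, 5↦6, 6↦4, 7↦2, 8↦10, 9↦5, 10↦8]  zeros at y ∈ {2}
  x = 3: [0↦2, 1↦2, 2↦0, 3↦6, 4↦8, 5↦5, 6↦7, 7↦2, 8↦0, 9↦0, 10↦1]  zeros at y ∈ {2, 8, 9}
  x = 4: [0↦6, 1↦10, 2↦5, 3↦1, 4↦8, 5↦3, 6↦7, 7↦8, 8↦5, 9↦8, 10↦5]  zeros at y ∈ ∅
  x = 5: [0↦8, 1↦3, 2↦4, 3↦10, 4↦9, 5↦0, 6↦4, 7↦9, 8↦3, 9↦7, 10↦9]  zeros at y ∈ {5}
  x = 6: [0↦8, 1↦3, 2↦8, 3↦0, 4↦0, 5↦7, 6↦9, 7↦5, 8↦5, 9↦8, 10↦2]  zeros at y ∈ {3, 4}
  x = 7: [0↦6, 1↦10, 2↦6, 3↦4, 4↦3, 5↦2, 6↦0, 7↦7, 8↦0, 9↦0, 10↦6]  zeros at y ∈ {6, 8, 9}
  x = 8: [0↦2, 1↦2, 2↦9, 3↦0, 4↦7, 5↦7, 6↦10, 7↦4, 8↦10, 9↦5, 10↦10]  zeros at y ∈ {3}
  x = 9: [0↦7, 1↦1, 2↦6, 3↦10, 4↦1, 5↦0, 6↦6, 7↦7, 8↦2, 9↦1, 10↦3]  zeros at y ∈ {5}
  x = 10: [0↦10, 1↦7, 2↦8, 3↦1, 4↦7, 5↦3, 6↦10, 7↦5, 8↦9, 9↦10, 10↦7]  zeros at y ∈ ∅
Collecting zeros: affine points = {(0, 0), (0, 6), (0, 10), (1, 4), (2, 2), (3, 2), (3, 8), (3, 9), (5, 5), (6, 3), (6, 4), (7, 6), (7, 8), (7, 9), (8, 3), (9, 5)}.
Total count |C(F_11)_aff| = 16.


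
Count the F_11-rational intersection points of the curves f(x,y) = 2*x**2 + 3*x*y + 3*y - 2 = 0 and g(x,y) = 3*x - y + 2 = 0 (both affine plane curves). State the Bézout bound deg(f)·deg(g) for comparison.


Common zeros: {(10, 10)}; count = 1; Bézout bound = 2.

deg(f) = 2, deg(g) = 1, so Bézout bound = 2.
Scan x ∈ F_11. For each x, list the y ∈ F_11 with f(x, y) ≡ 0 and those with g(x, y) ≡ 0 (mod 11); the common zeros in that column are the intersection.
  x = 0: f ≡ 0 at y ∈ {8}; g ≡ 0 at y ∈ {2}; common: ∅.
  x = 1: f ≡ 0 at y ∈ {0}; g ≡ 0 at y ∈ {5}; common: ∅.
  x = 2: f ≡ 0 at y ∈ {3}; g ≡ 0 at y ∈ {8}; common: ∅.
  x = 3: f ≡ 0 at y ∈ {6}; g ≡ 0 at y ∈ {0}; common: ∅.
  x = 4: f ≡ 0 at y ∈ {9}; g ≡ 0 at y ∈ {3}; common: ∅.
  x = 5: f ≡ 0 at y ∈ {1}; g ≡ 0 at y ∈ {6}; common: ∅.
  x = 6: f ≡ 0 at y ∈ {4}; g ≡ 0 at y ∈ {9}; common: ∅.
  x = 7: f ≡ 0 at y ∈ {7}; g ≡ 0 at y ∈ {1}; common: ∅.
  x = 8: f ≡ 0 at y ∈ {10}; g ≡ 0 at y ∈ {4}; common: ∅.
  x = 9: f ≡ 0 at y ∈ {2}; g ≡ 0 at y ∈ {7}; common: ∅.
  x = 10: f ≡ 0 at y ∈ {0, 1, 2, 3, 4, 5, 6, 7, 8, 9, 10}; g ≡ 0 at y ∈ {10}; common: {10}.
Collecting: common zeros = {(10, 10)}, so the count is 1.
Comparison with the Bézout bound: 1 ≤ 2 = deg(f)·deg(g), as expected for curves with no common component (the affine F_11-count falls short of the bound because intersections may lie at infinity, over extension fields, or carry multiplicity).


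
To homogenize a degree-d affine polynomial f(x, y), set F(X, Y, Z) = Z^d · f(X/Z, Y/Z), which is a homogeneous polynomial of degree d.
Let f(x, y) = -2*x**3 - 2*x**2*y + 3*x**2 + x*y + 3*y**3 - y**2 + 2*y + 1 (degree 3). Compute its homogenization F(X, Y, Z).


F(X, Y, Z) = -2*X**3 - 2*X**2*Y + 3*X**2*Z + X*Y*Z + 3*Y**3 - Y**2*Z + 2*Y*Z**2 + Z**3

deg(f) = 3.
Substitute x = X/Z, y = Y/Z into f, then multiply by Z^3.
  monomial -2·x^3·y^0 ↦ -2·X^3·Y^0·Z^0.
  monomial -2·x^2·y^1 ↦ -2·X^2·Y^1·Z^0.
  monomial 3·x^2·y^0 ↦ 3·X^2·Y^0·Z^1.
  monomial 1·x^1·y^1 ↦ 1·X^1·Y^1·Z^1.
  monomial 3·x^0·y^3 ↦ 3·X^0·Y^3·Z^0.
  monomial -1·x^0·y^2 ↦ -1·X^0·Y^2·Z^1.
  monomial 2·x^0·y^1 ↦ 2·X^0·Y^1·Z^2.
  monomial 1·x^0·y^0 ↦ 1·X^0·Y^0·Z^3.
Collecting: F(X, Y, Z) = -2*X**3 - 2*X**2*Y + 3*X**2*Z + X*Y*Z + 3*Y**3 - Y**2*Z + 2*Y*Z**2 + Z**3.


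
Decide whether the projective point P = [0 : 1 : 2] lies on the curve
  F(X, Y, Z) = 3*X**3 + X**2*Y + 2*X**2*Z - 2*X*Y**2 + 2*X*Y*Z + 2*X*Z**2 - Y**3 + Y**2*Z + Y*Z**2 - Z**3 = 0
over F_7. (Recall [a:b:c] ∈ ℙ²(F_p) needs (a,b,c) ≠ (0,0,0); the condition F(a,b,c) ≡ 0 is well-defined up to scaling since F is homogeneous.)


F(0,1,2) ≡ 4 (mod 7); P is NOT on the curve.

Evaluate F(0, 1, 2) term-by-term (mod 7).
  3*X**3 ↦ 3·0·1·1 = 0
  X**2*Y ↦ 1·0·1·1 = 0
  2*X**2*Z ↦ 2·0·1·2 = 0
  -2*X*Y**2 ↦ -2·0·1·1 = 0
  2*X*Y*Z ↦ 2·0·1·2 = 0
  2*X*Z**2 ↦ 2·0·1·4 = 0
  -Y**3 ↦ -1·1·1·1 = -1
  Y**2*Z ↦ 1·1·1·2 = 2
  Y*Z**2 ↦ 1·1·1·4 = 4
  -Z**3 ↦ -1·1·1·8 = -8
Sum: F(0, 1, 2) = (0) + (0) + (0) + (0) + (0) + (0) + (-1) + (2) + (4) + (-8) = -3.
Reducing mod 7: -3 ≡ 4 (mod 7).
Since F(a, b, c) ≡ 4 ≠ 0 (mod 7), P does NOT lie on the curve.


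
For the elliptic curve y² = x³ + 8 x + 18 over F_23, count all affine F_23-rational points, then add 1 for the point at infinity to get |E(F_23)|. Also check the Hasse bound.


Affine points = {(0, 8), (0, 15), (1, 2), (1, 21), (3, 0), (6, 11), (6, 12), (7, 7), (7, 16), (12, 5), (12, 18), (20, 6), (20, 17), (22, 3), (22, 20)}; affine count = 15; |E(F_23)| = 16.

Discriminant check: Δ ∝ 4a³ + 27b² = 4·8³ + 27·18² = 4·512 + 27·324 ≡ 9 (mod 23). Nonzero ⇒ E is nonsingular.
For each x ∈ F_23, compute rhs = x³ + 8·x + 18 mod 23, then count y ∈ F_23 with y² ≡ rhs.
  x = 0: rhs = 18, matching y values: 8, 15 (2 points).
  x = 1: rhs = 4, matching y values: 2, 21 (2 points).
  x = 2: rhs = 19, matching y values: none (0 points).
  x = 3: rhs = 0, matching y values: 0 (1 points).
  x = 4: rhs = 22, matching y values: none (0 points).
  x = 5: rhs = 22, matching y values: none (0 points).
  x = 6: rhs = 6, matching y values: 11, 12 (2 points).
  x = 7: rhs = 3, matching y values: 7, 16 (2 points).
  x = 8: rhs = 19, matching y values: none (0 points).
  x = 9: rhs = 14, matching y values: none (0 points).
  x = 10: rhs = 17, matching y values: none (0 points).
  x = 11: rhs = 11, matching y values: none (0 points).
  x = 12: rhs = 2, matching y values: 5, 18 (2 points).
  x = 13: rhs = 19, matching y values: none (0 points).
  x = 14: rhs = 22, matching y values: none (0 points).
  x = 15: rhs = 17, matching y values: none (0 points).
  x = 16: rhs = 10, matching y values: none (0 points).
  x = 17: rhs = 7, matching y values: none (0 points).
  x = 18: rhs = 14, matching y values: none (0 points).
  x = 19: rhs = 14, matching y values: none (0 points).
  x = 20: rhs = 13, matching y values: 6, 17 (2 points).
  x = 21: rhs = 17, matching y values: none (0 points).
  x = 22: rhs = 9, matching y values: 3, 20 (2 points).
Total affine count: 15.
Full point count |E(F_23)| = 15 + 1 = 16.
Hasse bound: |16 − (23+1)| = |-8| = 8 ≤ 2√23 ≈ 9.5917 ✓.


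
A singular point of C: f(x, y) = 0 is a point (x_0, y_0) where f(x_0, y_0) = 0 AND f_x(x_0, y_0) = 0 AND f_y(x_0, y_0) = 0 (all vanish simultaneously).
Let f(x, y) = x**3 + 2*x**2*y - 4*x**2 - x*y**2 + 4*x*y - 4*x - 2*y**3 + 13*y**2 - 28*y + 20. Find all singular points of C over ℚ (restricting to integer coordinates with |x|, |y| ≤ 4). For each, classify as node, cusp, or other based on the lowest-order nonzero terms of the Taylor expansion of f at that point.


Singular points: {(0, 2)}; classification: cusp.

Compute partial derivatives:
  f_x = 3*x**2 + 4*x*y - 8*x - y**2 + 4*y - 4.
  f_y = 2*x**2 - 2*x*y + 4*x - 6*y**2 + 26*y - 28.
Scan x_0 ∈ {−4, ..., 4}. For each x_0, f_y(x_0, y) is a polynomial in y; find its integer roots y ∈ {−4, ..., 4}, then test f_x and f at those candidates.
  x = -4: f_y(-4, y) = -6*y**2 + 34*y - 12; no integer root y with |y| ≤ 4.
  x = -3: f_y(-3, y) = -6*y**2 + 32*y - 22; no integer root y with |y| ≤ 4.
  x = -2: f_y(-2, y) = -6*y**2 + 30*y - 28; no integer root y with |y| ≤ 4.
  x = -1: f_y(-1, y) = -6*y**2 + 28*y - 30; vanishes at y ∈ {3}. (-1, 3): f_x = -2 ≠ 0.
  x = 0: f_y(0, y) = -6*y**2 + 26*y - 28; vanishes at y ∈ {2}. (0, 2): f_x = 0, f = 0 — SINGULAR.
  x = 1: f_y(1, y) = -6*y**2 + 24*y - 22; no integer root y with |y| ≤ 4.
  x = 2: f_y(2, y) = -6*y**2 + 22*y - 12; vanishes at y ∈ {3}. (2, 3): f_x = 19 ≠ 0.
  x = 3: f_y(3, y) = -6*y**2 + 20*y + 2; no integer root y with |y| ≤ 4.
  x = 4: f_y(4, y) = -6*y**2 + 18*y + 20; no integer root y with |y| ≤ 4.
Only singular point on the grid: (0, 2).
Classify: substitute x = 0 + u, y = 2 + v and expand: f = u**3 + 2*u**2*v - u*v**2 - 2*v**3 + v**2.
No constant or linear terms (consistent with a singular point). Quadratic part: v**2. Cubic part: u**3 + 2*u**2*v - u*v**2 - 2*v**3.
The quadratic part v**2 is a perfect square, so there is a single (double) tangent line v = 0, i.e. y = 2. Restricting the cubic part to that line (v = 0) leaves u**3 ≠ 0, so f is not divisible by v and the branch is v² ≈ -u**3 to lowest order — this is a cusp.
Classification: cusp.


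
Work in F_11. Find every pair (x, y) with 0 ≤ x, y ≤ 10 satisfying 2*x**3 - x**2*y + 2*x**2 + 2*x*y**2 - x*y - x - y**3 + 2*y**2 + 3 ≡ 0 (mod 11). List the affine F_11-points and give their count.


Affine F_11-points: {(0, 7), (2, 4), (2, 6), (2, 7), (3, 4), (5, 10), (6, 7), (6, 9), (7, 4), (8, 2), (10, 5)}; count = 11.

For each of the 121 pairs (x, y) ∈ F_11², evaluate f(x, y) mod 11. Record the zeros.
  x = 0: [0↦3, 1↦4, 2↦3, 3↦5, 4↦4, 5↦5, 6↦2, 7↦0, 8↦4, 9↦8, 10↦6]  zeros at y ∈ {7}
  x = 1: [0↦6, 1↦7, 2↦10, 3↦9, 4↦9, 5↦4, 6↦10, 7↦10, 8↦9, 9↦1, 10↦2]  zeros at y ∈ ∅
  x = 2: [0↦3, 1↦2, 2↦7, 3↦1, 4↦0, 5↦9, 6↦0, 7↦0, 8↦3, 9↦3, 10↦5]  zeros at y ∈ {4, 6, 7}
  x = 3: [0↦6, 1↦1, 2↦6, 3↦4, 4↦0, 5↦10, 6↦6, 7↦4, 8↦9, 9↦4, 10↦5]  zeros at y ∈ {4}
  x = 4: [0↦5, 1↦5, 2↦8, 3↦8, 4↦10, 5↦8, 6↦7, 7↦1, 8↦6, 9↦5, 10↦3]  zeros at y ∈ ∅
  x = 5: [0↦1, 1↦4, 2↦3, 3↦3, 4↦9, 5↦4, 6↦4, 7↦3, 8↦6, 9↦7, 10↦0]  zeros at y ∈ {10}
  x = 6: [0↦6, 1↦10, 2↦3, 3↦1, 4↦9, 5↦10, 6↦9, 7↦0, 8↦10, 9↦0, 10↦8]  zeros at y ∈ {7, 9}
  x = 7: [0↦10, 1↦2, 2↦9, 3↦3, 4↦0, 5↦5, 6↦1, 7↦4, 8↦8, 9↦7, 10↦6]  zeros at y ∈ {4}
  x = 8: [0↦3, 1↦3, 2↦0, 3↦10, 4↦5, 5↦1, 6↦3, 7↦5, 8↦1, 9↦7, 10↦6]  zeros at y ∈ {2}
  x = 9: [0↦8, 1↦3, 2↦10, 3↦1, 4↦3, 5↦10, 6↦5, 7↦4, 8↦1, 9↦1, 10↦9]  zeros at y ∈ ∅
  x = 10: [0↦4, 1↦3, 2↦7, 3↦10, 4↦6, 5↦0, 6↦8, 7↦2, 8↦9, 9↦1, 10↦5]  zeros at y ∈ {5}
Collecting zeros: affine points = {(0, 7), (2, 4), (2, 6), (2, 7), (3, 4), (5, 10), (6, 7), (6, 9), (7, 4), (8, 2), (10, 5)}.
Total count |C(F_11)_aff| = 11.


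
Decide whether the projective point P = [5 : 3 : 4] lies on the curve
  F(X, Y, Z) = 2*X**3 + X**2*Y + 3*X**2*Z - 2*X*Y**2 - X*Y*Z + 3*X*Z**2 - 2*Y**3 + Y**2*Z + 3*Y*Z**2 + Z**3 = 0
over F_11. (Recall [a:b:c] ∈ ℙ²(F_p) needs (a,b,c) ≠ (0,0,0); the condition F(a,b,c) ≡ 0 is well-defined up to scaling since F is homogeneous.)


F(5,3,4) ≡ 3 (mod 11); P is NOT on the curve.

Evaluate F(5, 3, 4) term-by-term (mod 11).
  2*X**3 ↦ 2·125·1·1 = 250
  X**2*Y ↦ 1·25·3·1 = 75
  3*X**2*Z ↦ 3·25·1·4 = 300
  -2*X*Y**2 ↦ -2·5·9·1 = -90
  -X*Y*Z ↦ -1·5·3·4 = -60
  3*X*Z**2 ↦ 3·5·1·16 = 240
  -2*Y**3 ↦ -2·1·27·1 = -54
  Y**2*Z ↦ 1·1·9·4 = 36
  3*Y*Z**2 ↦ 3·1·3·16 = 144
  Z**3 ↦ 1·1·1·64 = 64
Sum: F(5, 3, 4) = (250) + (75) + (300) + (-90) + (-60) + (240) + (-54) + (36) + (144) + (64) = 905.
Reducing mod 11: 905 ≡ 3 (mod 11).
Since F(a, b, c) ≡ 3 ≠ 0 (mod 11), P does NOT lie on the curve.


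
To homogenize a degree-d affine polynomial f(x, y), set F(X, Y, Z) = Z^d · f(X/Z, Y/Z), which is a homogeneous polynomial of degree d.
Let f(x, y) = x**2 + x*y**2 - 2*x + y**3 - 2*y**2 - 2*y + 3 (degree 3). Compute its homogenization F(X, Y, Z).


F(X, Y, Z) = X**2*Z + X*Y**2 - 2*X*Z**2 + Y**3 - 2*Y**2*Z - 2*Y*Z**2 + 3*Z**3

deg(f) = 3.
Substitute x = X/Z, y = Y/Z into f, then multiply by Z^3.
  monomial 1·x^2·y^0 ↦ 1·X^2·Y^0·Z^1.
  monomial 1·x^1·y^2 ↦ 1·X^1·Y^2·Z^0.
  monomial -2·x^1·y^0 ↦ -2·X^1·Y^0·Z^2.
  monomial 1·x^0·y^3 ↦ 1·X^0·Y^3·Z^0.
  monomial -2·x^0·y^2 ↦ -2·X^0·Y^2·Z^1.
  monomial -2·x^0·y^1 ↦ -2·X^0·Y^1·Z^2.
  monomial 3·x^0·y^0 ↦ 3·X^0·Y^0·Z^3.
Collecting: F(X, Y, Z) = X**2*Z + X*Y**2 - 2*X*Z**2 + Y**3 - 2*Y**2*Z - 2*Y*Z**2 + 3*Z**3.


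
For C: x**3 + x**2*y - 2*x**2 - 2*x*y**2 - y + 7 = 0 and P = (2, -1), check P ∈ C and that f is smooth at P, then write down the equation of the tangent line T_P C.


Tangent line at P: -2*x + 11*y + 15 = 0.

Step 1: f(2, -1) = 0, so P lies on C.
Step 2: partial derivatives
  f_x(x, y) = 3*x**2 + 2*x*y - 4*x - 2*y**2, f_y(x, y) = x**2 - 4*x*y - 1.
  f_x(P) = -2, f_y(P) = 11 (gradient nonzero, so P is smooth).
Step 3: tangent line at P: -2·(x − 2) + 11·(y − -1) = 0.
Expanding: -2*x + 11*y + 15 = 0.


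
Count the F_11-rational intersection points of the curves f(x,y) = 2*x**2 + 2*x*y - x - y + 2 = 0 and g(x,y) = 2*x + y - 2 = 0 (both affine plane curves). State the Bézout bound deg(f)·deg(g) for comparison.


Common zeros: {(0, 2), (8, 8)}; count = 2; Bézout bound = 2.

deg(f) = 2, deg(g) = 1, so Bézout bound = 2.
Scan x ∈ F_11. For each x, list the y ∈ F_11 with f(x, y) ≡ 0 and those with g(x, y) ≡ 0 (mod 11); the common zeros in that column are the intersection.
  x = 0: f ≡ 0 at y ∈ {2}; g ≡ 0 at y ∈ {2}; common: {2}.
  x = 1: f ≡ 0 at y ∈ {8}; g ≡ 0 at y ∈ {0}; common: ∅.
  x = 2: f ≡ 0 at y ∈ {1}; g ≡ 0 at y ∈ {9}; common: ∅.
  x = 3: f ≡ 0 at y ∈ {1}; g ≡ 0 at y ∈ {7}; common: ∅.
  x = 4: f ≡ 0 at y ∈ {2}; g ≡ 0 at y ∈ {5}; common: ∅.
  x = 5: f ≡ 0 at y ∈ {7}; g ≡ 0 at y ∈ {3}; common: ∅.
  x = 6: f ≡ 0 at y ∈ ∅; g ≡ 0 at y ∈ {1}; common: ∅.
  x = 7: f ≡ 0 at y ∈ {3}; g ≡ 0 at y ∈ {10}; common: ∅.
  x = 8: f ≡ 0 at y ∈ {8}; g ≡ 0 at y ∈ {8}; common: {8}.
  x = 9: f ≡ 0 at y ∈ {9}; g ≡ 0 at y ∈ {6}; common: ∅.
  x = 10: f ≡ 0 at y ∈ {9}; g ≡ 0 at y ∈ {4}; common: ∅.
Collecting: common zeros = {(0, 2), (8, 8)}, so the count is 2.
Comparison with the Bézout bound: 2 ≤ 2 = deg(f)·deg(g), as expected for curves with no common component (the bound is attained).


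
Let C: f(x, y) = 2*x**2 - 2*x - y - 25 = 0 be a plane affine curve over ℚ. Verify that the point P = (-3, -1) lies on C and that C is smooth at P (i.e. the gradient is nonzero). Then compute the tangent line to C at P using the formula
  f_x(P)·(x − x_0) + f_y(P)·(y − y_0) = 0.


Tangent line at P: -14*x - y - 43 = 0.

Step 1: f(-3, -1) = 0, so P lies on C.
Step 2: partial derivatives
  f_x(x, y) = 4*x - 2, f_y(x, y) = -1.
  f_x(P) = -14, f_y(P) = -1 (gradient nonzero, so P is smooth).
Step 3: tangent line at P: -14·(x − -3) + -1·(y − -1) = 0.
Expanding: -14*x - y - 43 = 0.


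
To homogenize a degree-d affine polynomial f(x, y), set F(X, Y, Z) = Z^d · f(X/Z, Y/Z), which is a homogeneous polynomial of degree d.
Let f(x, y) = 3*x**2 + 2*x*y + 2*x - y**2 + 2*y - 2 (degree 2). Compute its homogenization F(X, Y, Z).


F(X, Y, Z) = 3*X**2 + 2*X*Y + 2*X*Z - Y**2 + 2*Y*Z - 2*Z**2

deg(f) = 2.
Substitute x = X/Z, y = Y/Z into f, then multiply by Z^2.
  monomial 3·x^2·y^0 ↦ 3·X^2·Y^0·Z^0.
  monomial 2·x^1·y^1 ↦ 2·X^1·Y^1·Z^0.
  monomial 2·x^1·y^0 ↦ 2·X^1·Y^0·Z^1.
  monomial -1·x^0·y^2 ↦ -1·X^0·Y^2·Z^0.
  monomial 2·x^0·y^1 ↦ 2·X^0·Y^1·Z^1.
  monomial -2·x^0·y^0 ↦ -2·X^0·Y^0·Z^2.
Collecting: F(X, Y, Z) = 3*X**2 + 2*X*Y + 2*X*Z - Y**2 + 2*Y*Z - 2*Z**2.


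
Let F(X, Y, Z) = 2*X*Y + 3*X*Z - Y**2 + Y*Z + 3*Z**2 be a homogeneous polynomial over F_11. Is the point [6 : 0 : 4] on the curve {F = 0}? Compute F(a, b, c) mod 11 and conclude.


F(6,0,4) ≡ 10 (mod 11); P is NOT on the curve.

Evaluate F(6, 0, 4) term-by-term (mod 11).
  2*X*Y ↦ 2·6·0·1 = 0
  3*X*Z ↦ 3·6·1·4 = 72
  -Y**2 ↦ -1·1·0·1 = 0
  Y*Z ↦ 1·1·0·4 = 0
  3*Z**2 ↦ 3·1·1·16 = 48
Sum: F(6, 0, 4) = (0) + (72) + (0) + (0) + (48) = 120.
Reducing mod 11: 120 ≡ 10 (mod 11).
Since F(a, b, c) ≡ 10 ≠ 0 (mod 11), P does NOT lie on the curve.


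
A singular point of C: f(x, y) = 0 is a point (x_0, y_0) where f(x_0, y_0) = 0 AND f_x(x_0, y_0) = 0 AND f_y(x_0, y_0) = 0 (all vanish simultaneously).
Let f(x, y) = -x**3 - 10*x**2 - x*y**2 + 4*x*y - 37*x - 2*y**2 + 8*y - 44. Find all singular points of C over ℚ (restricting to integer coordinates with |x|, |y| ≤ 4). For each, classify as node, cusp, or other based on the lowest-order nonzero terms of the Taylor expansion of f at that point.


Singular points: {(-3, 2)}; classification: node.

Compute partial derivatives:
  f_x = -3*x**2 - 20*x - y**2 + 4*y - 37.
  f_y = -2*x*y + 4*x - 4*y + 8.
Scan x_0 ∈ {−4, ..., 4}. For each x_0, f_y(x_0, y) is a polynomial in y; find its integer roots y ∈ {−4, ..., 4}, then test f_x and f at those candidates.
  x = -4: f_y(-4, y) = 4*y - 8; vanishes at y ∈ {2}. (-4, 2): f_x = -1 ≠ 0.
  x = -3: f_y(-3, y) = 2*y - 4; vanishes at y ∈ {2}. (-3, 2): f_x = 0, f = 0 — SINGULAR.
  x = -2: f_y(-2, y) = 0; vanishes at y ∈ {-4, -3, -2, -1, 0, 1, 2, 3, 4}. (-2, -4): f_x = -41 ≠ 0; (-2, -3): f_x = -30 ≠ 0; (-2, -2): f_x = -21 ≠ 0; (-2, -1): f_x = -14 ≠ 0; (-2, 0): f_x = -9 ≠ 0; (-2, 1): f_x = -6 ≠ 0; (-2, 2): f_x = -5 ≠ 0; (-2, 3): f_x = -6 ≠ 0; (-2, 4): f_x = -9 ≠ 0.
  x = -1: f_y(-1, y) = 4 - 2*y; vanishes at y ∈ {2}. (-1, 2): f_x = -16 ≠ 0.
  x = 0: f_y(0, y) = 8 - 4*y; vanishes at y ∈ {2}. (0, 2): f_x = -33 ≠ 0.
  x = 1: f_y(1, y) = 12 - 6*y; vanishes at y ∈ {2}. (1, 2): f_x = -56 ≠ 0.
  x = 2: f_y(2, y) = 16 - 8*y; vanishes at y ∈ {2}. (2, 2): f_x = -85 ≠ 0.
  x = 3: f_y(3, y) = 20 - 10*y; vanishes at y ∈ {2}. (3, 2): f_x = -120 ≠ 0.
  x = 4: f_y(4, y) = 24 - 12*y; vanishes at y ∈ {2}. (4, 2): f_x = -161 ≠ 0.
Only singular point on the grid: (-3, 2).
Classify: substitute x = -3 + u, y = 2 + v and expand: f = -u**3 - u**2 - u*v**2 + v**2.
No constant or linear terms (consistent with a singular point). Quadratic part: -u**2 + v**2. Cubic part: -u**3 - u*v**2.
The quadratic part v**2 - u**2 = (v − u)(v + u) splits into two distinct linear factors, so there are two distinct tangent lines y − 2 = ±(x − -3) — this is a node (ordinary double point).
Classification: node.


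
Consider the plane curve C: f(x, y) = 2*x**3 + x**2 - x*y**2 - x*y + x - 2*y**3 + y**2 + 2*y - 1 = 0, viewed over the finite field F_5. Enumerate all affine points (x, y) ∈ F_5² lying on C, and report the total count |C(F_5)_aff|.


Affine F_5-points: {(0, 1), (0, 3), (0, 4), (3, 0), (3, 1), (3, 3), (4, 1), (4, 2), (4, 3)}; count = 9.

For each of the 25 pairs (x, y) ∈ F_5², evaluate f(x, y) mod 5. Record the zeros.
  x = 0: [0↦4, 1↦0, 2↦1, 3↦0, 4↦0]  zeros at y ∈ {1, 3, 4}
  x = 1: [0↦3, 1↦2, 2↦4, 3↦2, 4↦4]  zeros at y ∈ ∅
  x = 2: [0↦1, 1↦3, 2↦1, 3↦3, 4↦2]  zeros at y ∈ ∅
  x = 3: [0↦0, 1↦0, 2↦4, 3↦0, 4↦1]  zeros at y ∈ {0, 1, 3}
  x = 4: [0↦2, 1↦0, 2↦0, 3↦0, 4↦3]  zeros at y ∈ {1, 2, 3}
Collecting zeros: affine points = {(0, 1), (0, 3), (0, 4), (3, 0), (3, 1), (3, 3), (4, 1), (4, 2), (4, 3)}.
Total count |C(F_5)_aff| = 9.


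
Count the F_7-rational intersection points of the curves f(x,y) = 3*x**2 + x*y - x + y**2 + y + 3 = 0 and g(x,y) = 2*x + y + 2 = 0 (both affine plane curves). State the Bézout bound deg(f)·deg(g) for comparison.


Common zeros: {(6, 0)}; count = 1; Bézout bound = 2.

deg(f) = 2, deg(g) = 1, so Bézout bound = 2.
Scan x ∈ F_7. For each x, list the y ∈ F_7 with f(x, y) ≡ 0 and those with g(x, y) ≡ 0 (mod 7); the common zeros in that column are the intersection.
  x = 0: f ≡ 0 at y ∈ ∅; g ≡ 0 at y ∈ {5}; common: ∅.
  x = 1: f ≡ 0 at y ∈ ∅; g ≡ 0 at y ∈ {3}; common: ∅.
  x = 2: f ≡ 0 at y ∈ ∅; g ≡ 0 at y ∈ {1}; common: ∅.
  x = 3: f ≡ 0 at y ∈ ∅; g ≡ 0 at y ∈ {6}; common: ∅.
  x = 4: f ≡ 0 at y ∈ ∅; g ≡ 0 at y ∈ {4}; common: ∅.
  x = 5: f ≡ 0 at y ∈ ∅; g ≡ 0 at y ∈ {2}; common: ∅.
  x = 6: f ≡ 0 at y ∈ {0}; g ≡ 0 at y ∈ {0}; common: {0}.
Collecting: common zeros = {(6, 0)}, so the count is 1.
Comparison with the Bézout bound: 1 ≤ 2 = deg(f)·deg(g), as expected for curves with no common component (the affine F_7-count falls short of the bound because intersections may lie at infinity, over extension fields, or carry multiplicity).


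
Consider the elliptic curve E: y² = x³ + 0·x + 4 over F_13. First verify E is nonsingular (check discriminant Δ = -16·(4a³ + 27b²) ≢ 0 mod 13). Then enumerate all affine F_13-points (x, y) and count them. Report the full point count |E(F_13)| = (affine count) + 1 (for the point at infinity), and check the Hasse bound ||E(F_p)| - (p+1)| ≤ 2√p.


Affine points = {(0, 2), (0, 11), (2, 5), (2, 8), (4, 4), (4, 9), (5, 5), (5, 8), (6, 5), (6, 8), (7, 3), (7, 10), (8, 3), (8, 10), (10, 4), (10, 9), (11, 3), (11, 10), (12, 4), (12, 9)}; affine count = 20; |E(F_13)| = 21.

Discriminant check: Δ ∝ 4a³ + 27b² = 4·0³ + 27·4² = 4·0 + 27·16 ≡ 3 (mod 13). Nonzero ⇒ E is nonsingular.
For each x ∈ F_13, compute rhs = x³ + 0·x + 4 mod 13, then count y ∈ F_13 with y² ≡ rhs.
  x = 0: rhs = 4, matching y values: 2, 11 (2 points).
  x = 1: rhs = 5, matching y values: none (0 points).
  x = 2: rhs = 12, matching y values: 5, 8 (2 points).
  x = 3: rhs = 5, matching y values: none (0 points).
  x = 4: rhs = 3, matching y values: 4, 9 (2 points).
  x = 5: rhs = 12, matching y values: 5, 8 (2 points).
  x = 6: rhs = 12, matching y values: 5, 8 (2 points).
  x = 7: rhs = 9, matching y values: 3, 10 (2 points).
  x = 8: rhs = 9, matching y values: 3, 10 (2 points).
  x = 9: rhs = 5, matching y values: none (0 points).
  x = 10: rhs = 3, matching y values: 4, 9 (2 points).
  x = 11: rhs = 9, matching y values: 3, 10 (2 points).
  x = 12: rhs = 3, matching y values: 4, 9 (2 points).
Total affine count: 20.
Full point count |E(F_13)| = 20 + 1 = 21.
Hasse bound: |21 − (13+1)| = |7| = 7 ≤ 2√13 ≈ 7.2111 ✓.


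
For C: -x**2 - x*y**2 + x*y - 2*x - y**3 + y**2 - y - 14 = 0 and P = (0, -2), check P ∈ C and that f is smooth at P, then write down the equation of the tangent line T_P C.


Tangent line at P: -8*x - 17*y - 34 = 0.

Step 1: f(0, -2) = 0, so P lies on C.
Step 2: partial derivatives
  f_x(x, y) = -2*x - y**2 + y - 2, f_y(x, y) = -2*x*y + x - 3*y**2 + 2*y - 1.
  f_x(P) = -8, f_y(P) = -17 (gradient nonzero, so P is smooth).
Step 3: tangent line at P: -8·(x − 0) + -17·(y − -2) = 0.
Expanding: -8*x - 17*y - 34 = 0.


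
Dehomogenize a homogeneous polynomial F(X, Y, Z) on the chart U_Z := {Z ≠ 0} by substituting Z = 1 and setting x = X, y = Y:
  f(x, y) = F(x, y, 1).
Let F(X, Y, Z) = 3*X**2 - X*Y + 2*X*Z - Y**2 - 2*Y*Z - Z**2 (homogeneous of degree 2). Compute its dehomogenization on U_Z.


f(x, y) = 3*x**2 - x*y + 2*x - y**2 - 2*y - 1

On U_Z we set Z = 1. Each monomial c·X^i·Y^j·Z^k in F becomes c·x^i·y^j·1^k = c·x^i·y^j.
Substituting Z = 1: F(X, Y, 1) = 3*x**2 - x*y + 2*x - y**2 - 2*y - 1.
Note: deg(f) ≤ deg(F) = 2; strict inequality happens when F is divisible by Z (lost terms).


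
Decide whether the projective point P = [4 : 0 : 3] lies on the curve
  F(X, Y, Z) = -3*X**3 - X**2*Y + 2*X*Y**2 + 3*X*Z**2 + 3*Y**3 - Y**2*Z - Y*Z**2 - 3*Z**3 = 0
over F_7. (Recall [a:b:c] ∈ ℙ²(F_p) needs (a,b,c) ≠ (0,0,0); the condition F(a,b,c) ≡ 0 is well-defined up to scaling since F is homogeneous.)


F(4,0,3) ≡ 3 (mod 7); P is NOT on the curve.

Evaluate F(4, 0, 3) term-by-term (mod 7).
  -3*X**3 ↦ -3·64·1·1 = -192
  -X**2*Y ↦ -1·16·0·1 = 0
  2*X*Y**2 ↦ 2·4·0·1 = 0
  3*X*Z**2 ↦ 3·4·1·9 = 108
  3*Y**3 ↦ 3·1·0·1 = 0
  -Y**2*Z ↦ -1·1·0·3 = 0
  -Y*Z**2 ↦ -1·1·0·9 = 0
  -3*Z**3 ↦ -3·1·1·27 = -81
Sum: F(4, 0, 3) = (-192) + (0) + (0) + (108) + (0) + (0) + (0) + (-81) = -165.
Reducing mod 7: -165 ≡ 3 (mod 7).
Since F(a, b, c) ≡ 3 ≠ 0 (mod 7), P does NOT lie on the curve.


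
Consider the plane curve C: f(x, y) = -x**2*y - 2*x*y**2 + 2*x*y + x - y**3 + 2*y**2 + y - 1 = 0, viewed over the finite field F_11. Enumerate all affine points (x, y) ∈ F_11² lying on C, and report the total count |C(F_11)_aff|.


Affine F_11-points: {(1, 0), (4, 1), (4, 3), (5, 10), (6, 8), (7, 3), (8, 1), (9, 8), (9, 10)}; count = 9.

For each of the 121 pairs (x, y) ∈ F_11², evaluate f(x, y) mod 11. Record the zeros.
  x = 0: [0↦10, 1↦1, 2↦1, 3↦4, 4↦4, 5↦6, 6↦4, 7↦3, 8↦8, 9↦2, 10↦1]  zeros at y ∈ ∅
  x = 1: [0↦0, 1↦1, 2↦7, 3↦1, 4↦10, 5↦6, 6↦5, 7↦1, 8↦10, 9↦4, 10↦10]  zeros at y ∈ {0}
  x = 2: [0↦1, 1↦10, 2↦9, 3↦3, 4↦8, 5↦7, 6↦5, 7↦7, 8↦7, 9↦10, 10↦10]  zeros at y ∈ ∅
  x = 3: [0↦2, 1↦6, 2↦7, 3↦10, 4↦9, 5↦9, 6↦4, 7↦10, 8↦10, 9↦9, 10↦1]  zeros at y ∈ ∅
  x = 4: [0↦3, 1↦0, 2↦1, 3↦0, 4↦2, 5↦1, 6↦2, 7↦10, 8↦8, 9↦1, 10↦5]  zeros at y ∈ {1, 3}
  x = 5: [0↦4, 1↦3, 2↦2, 3↦6, 4↦9, 5↦5, 6↦10, 7↦7, 8↦1, 9↦8, 10↦0]  zeros at y ∈ {10}
  x = 6: [0↦5, 1↦4, 2↦10, 3↦6, 4↦8, 5↦10, 6↦6, 7↦1, 8↦0, 9↦8, 10↦8]  zeros at y ∈ {8}
  x = 7: [0↦6, 1↦3, 2↦3, 3↦0, 4↦10, 5↦5, 6↦1, 7↦3, 8↦5, 9↦1, 10↦7]  zeros at y ∈ {3}
  x = 8: [0↦7, 1↦0, 2↦3, 3↦10, 4↦4, 5↦1, 6↦6, 7↦2, 8↦5, 9↦9, 10↦8]  zeros at y ∈ {1}
  x = 9: [0↦8, 1↦6, 2↦10, 3↦3, 4↦1, 5↦9, 6↦10, 7↦9, 8↦0, 9↦10, 10↦0]  zeros at y ∈ {8, 10}
  x = 10: [0↦9, 1↦10, 2↦2, 3↦1, 4↦1, 5↦7, 6↦2, 7↦2, 8↦1, 9↦4, 10↦5]  zeros at y ∈ ∅
Collecting zeros: affine points = {(1, 0), (4, 1), (4, 3), (5, 10), (6, 8), (7, 3), (8, 1), (9, 8), (9, 10)}.
Total count |C(F_11)_aff| = 9.


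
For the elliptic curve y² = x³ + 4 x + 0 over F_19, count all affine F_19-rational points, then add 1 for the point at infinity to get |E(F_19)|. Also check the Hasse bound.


Affine points = {(0, 0), (1, 9), (1, 10), (2, 4), (2, 15), (3, 1), (3, 18), (4, 2), (4, 17), (9, 9), (9, 10), (11, 8), (11, 11), (12, 3), (12, 16), (13, 8), (13, 11), (14, 8), (14, 11)}; affine count = 19; |E(F_19)| = 20.

Discriminant check: Δ ∝ 4a³ + 27b² = 4·4³ + 27·0² = 4·64 + 27·0 ≡ 9 (mod 19). Nonzero ⇒ E is nonsingular.
For each x ∈ F_19, compute rhs = x³ + 4·x + 0 mod 19, then count y ∈ F_19 with y² ≡ rhs.
  x = 0: rhs = 0, matching y values: 0 (1 points).
  x = 1: rhs = 5, matching y values: 9, 10 (2 points).
  x = 2: rhs = 16, matching y values: 4, 15 (2 points).
  x = 3: rhs = 1, matching y values: 1, 18 (2 points).
  x = 4: rhs = 4, matching y values: 2, 17 (2 points).
  x = 5: rhs = 12, matching y values: none (0 points).
  x = 6: rhs = 12, matching y values: none (0 points).
  x = 7: rhs = 10, matching y values: none (0 points).
  x = 8: rhs = 12, matching y values: none (0 points).
  x = 9: rhs = 5, matching y values: 9, 10 (2 points).
  x = 10: rhs = 14, matching y values: none (0 points).
  x = 11: rhs = 7, matching y values: 8, 11 (2 points).
  x = 12: rhs = 9, matching y values: 3, 16 (2 points).
  x = 13: rhs = 7, matching y values: 8, 11 (2 points).
  x = 14: rhs = 7, matching y values: 8, 11 (2 points).
  x = 15: rhs = 15, matching y values: none (0 points).
  x = 16: rhs = 18, matching y values: none (0 points).
  x = 17: rhs = 3, matching y values: none (0 points).
  x = 18: rhs = 14, matching y values: none (0 points).
Total affine count: 19.
Full point count |E(F_19)| = 19 + 1 = 20.
Hasse bound: |20 − (19+1)| = |0| = 0 ≤ 2√19 ≈ 8.7178 ✓.


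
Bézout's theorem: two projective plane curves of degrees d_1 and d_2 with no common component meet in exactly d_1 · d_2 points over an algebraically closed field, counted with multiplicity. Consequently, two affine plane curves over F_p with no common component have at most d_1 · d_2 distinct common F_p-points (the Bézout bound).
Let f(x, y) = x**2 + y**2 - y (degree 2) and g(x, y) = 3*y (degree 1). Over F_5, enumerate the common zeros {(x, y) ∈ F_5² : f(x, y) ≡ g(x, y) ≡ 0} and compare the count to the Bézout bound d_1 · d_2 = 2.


Common zeros: {(0, 0)}; count = 1; Bézout bound = 2.

deg(f) = 2, deg(g) = 1, so Bézout bound = 2.
Scan x ∈ F_5. For each x, list the y ∈ F_5 with f(x, y) ≡ 0 and those with g(x, y) ≡ 0 (mod 5); the common zeros in that column are the intersection.
  x = 0: f ≡ 0 at y ∈ {0, 1}; g ≡ 0 at y ∈ {0}; common: {0}.
  x = 1: f ≡ 0 at y ∈ ∅; g ≡ 0 at y ∈ {0}; common: ∅.
  x = 2: f ≡ 0 at y ∈ {3}; g ≡ 0 at y ∈ {0}; common: ∅.
  x = 3: f ≡ 0 at y ∈ {3}; g ≡ 0 at y ∈ {0}; common: ∅.
  x = 4: f ≡ 0 at y ∈ ∅; g ≡ 0 at y ∈ {0}; common: ∅.
Collecting: common zeros = {(0, 0)}, so the count is 1.
Comparison with the Bézout bound: 1 ≤ 2 = deg(f)·deg(g), as expected for curves with no common component (the affine F_5-count falls short of the bound because intersections may lie at infinity, over extension fields, or carry multiplicity).


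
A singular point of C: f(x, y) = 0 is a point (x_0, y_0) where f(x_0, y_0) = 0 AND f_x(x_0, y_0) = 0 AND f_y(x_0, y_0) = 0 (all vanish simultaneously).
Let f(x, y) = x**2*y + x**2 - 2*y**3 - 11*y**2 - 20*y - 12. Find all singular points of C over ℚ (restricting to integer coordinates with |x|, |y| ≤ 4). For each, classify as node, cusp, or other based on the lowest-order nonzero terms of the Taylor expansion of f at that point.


Singular points: {(0, -2)}; classification: node.

Compute partial derivatives:
  f_x = 2*x*y + 2*x.
  f_y = x**2 - 6*y**2 - 22*y - 20.
Scan x_0 ∈ {−4, ..., 4}. For each x_0, f_y(x_0, y) is a polynomial in y; find its integer roots y ∈ {−4, ..., 4}, then test f_x and f at those candidates.
  x = -4: f_y(-4, y) = -6*y**2 - 22*y - 4; no integer root y with |y| ≤ 4.
  x = -3: f_y(-3, y) = -6*y**2 - 22*y - 11; no integer root y with |y| ≤ 4.
  x = -2: f_y(-2, y) = -6*y**2 - 22*y - 16; vanishes at y ∈ {-1}. (-2, -1): f_x = 0 but f = -1 ≠ 0.
  x = -1: f_y(-1, y) = -6*y**2 - 22*y - 19; no integer root y with |y| ≤ 4.
  x = 0: f_y(0, y) = -6*y**2 - 22*y - 20; vanishes at y ∈ {-2}. (0, -2): f_x = 0, f = 0 — SINGULAR.
  x = 1: f_y(1, y) = -6*y**2 - 22*y - 19; no integer root y with |y| ≤ 4.
  x = 2: f_y(2, y) = -6*y**2 - 22*y - 16; vanishes at y ∈ {-1}. (2, -1): f_x = 0 but f = -1 ≠ 0.
  x = 3: f_y(3, y) = -6*y**2 - 22*y - 11; no integer root y with |y| ≤ 4.
  x = 4: f_y(4, y) = -6*y**2 - 22*y - 4; no integer root y with |y| ≤ 4.
Only singular point on the grid: (0, -2).
Classify: substitute x = 0 + u, y = -2 + v and expand: f = u**2*v - u**2 - 2*v**3 + v**2.
No constant or linear terms (consistent with a singular point). Quadratic part: -u**2 + v**2. Cubic part: u**2*v - 2*v**3.
The quadratic part v**2 - u**2 = (v − u)(v + u) splits into two distinct linear factors, so there are two distinct tangent lines y − -2 = ±(x − 0) — this is a node (ordinary double point).
Classification: node.


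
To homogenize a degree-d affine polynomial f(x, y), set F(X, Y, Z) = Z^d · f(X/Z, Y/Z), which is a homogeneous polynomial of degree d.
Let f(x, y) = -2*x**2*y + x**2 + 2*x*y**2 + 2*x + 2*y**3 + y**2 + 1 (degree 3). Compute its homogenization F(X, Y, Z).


F(X, Y, Z) = -2*X**2*Y + X**2*Z + 2*X*Y**2 + 2*X*Z**2 + 2*Y**3 + Y**2*Z + Z**3

deg(f) = 3.
Substitute x = X/Z, y = Y/Z into f, then multiply by Z^3.
  monomial -2·x^2·y^1 ↦ -2·X^2·Y^1·Z^0.
  monomial 1·x^2·y^0 ↦ 1·X^2·Y^0·Z^1.
  monomial 2·x^1·y^2 ↦ 2·X^1·Y^2·Z^0.
  monomial 2·x^1·y^0 ↦ 2·X^1·Y^0·Z^2.
  monomial 2·x^0·y^3 ↦ 2·X^0·Y^3·Z^0.
  monomial 1·x^0·y^2 ↦ 1·X^0·Y^2·Z^1.
  monomial 1·x^0·y^0 ↦ 1·X^0·Y^0·Z^3.
Collecting: F(X, Y, Z) = -2*X**2*Y + X**2*Z + 2*X*Y**2 + 2*X*Z**2 + 2*Y**3 + Y**2*Z + Z**3.


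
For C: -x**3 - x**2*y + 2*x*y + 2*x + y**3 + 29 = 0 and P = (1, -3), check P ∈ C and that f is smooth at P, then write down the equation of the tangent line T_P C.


Tangent line at P: -x + 28*y + 85 = 0.

Step 1: f(1, -3) = 0, so P lies on C.
Step 2: partial derivatives
  f_x(x, y) = -3*x**2 - 2*x*y + 2*y + 2, f_y(x, y) = -x**2 + 2*x + 3*y**2.
  f_x(P) = -1, f_y(P) = 28 (gradient nonzero, so P is smooth).
Step 3: tangent line at P: -1·(x − 1) + 28·(y − -3) = 0.
Expanding: -x + 28*y + 85 = 0.


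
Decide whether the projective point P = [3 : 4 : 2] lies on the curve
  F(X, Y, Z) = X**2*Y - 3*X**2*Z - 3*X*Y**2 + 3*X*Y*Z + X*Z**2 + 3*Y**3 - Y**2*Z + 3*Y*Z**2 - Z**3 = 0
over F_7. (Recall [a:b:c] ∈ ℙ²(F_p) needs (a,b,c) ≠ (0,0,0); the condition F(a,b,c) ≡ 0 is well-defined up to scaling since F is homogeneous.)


F(3,4,2) ≡ 3 (mod 7); P is NOT on the curve.

Evaluate F(3, 4, 2) term-by-term (mod 7).
  X**2*Y ↦ 1·9·4·1 = 36
  -3*X**2*Z ↦ -3·9·1·2 = -54
  -3*X*Y**2 ↦ -3·3·16·1 = -144
  3*X*Y*Z ↦ 3·3·4·2 = 72
  X*Z**2 ↦ 1·3·1·4 = 12
  3*Y**3 ↦ 3·1·64·1 = 192
  -Y**2*Z ↦ -1·1·16·2 = -32
  3*Y*Z**2 ↦ 3·1·4·4 = 48
  -Z**3 ↦ -1·1·1·8 = -8
Sum: F(3, 4, 2) = (36) + (-54) + (-144) + (72) + (12) + (192) + (-32) + (48) + (-8) = 122.
Reducing mod 7: 122 ≡ 3 (mod 7).
Since F(a, b, c) ≡ 3 ≠ 0 (mod 7), P does NOT lie on the curve.


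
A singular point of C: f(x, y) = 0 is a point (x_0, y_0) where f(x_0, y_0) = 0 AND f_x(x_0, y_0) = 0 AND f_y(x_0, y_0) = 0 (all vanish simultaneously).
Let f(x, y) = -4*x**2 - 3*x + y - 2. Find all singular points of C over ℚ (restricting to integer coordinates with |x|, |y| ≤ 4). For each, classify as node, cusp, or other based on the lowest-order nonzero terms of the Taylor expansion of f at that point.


No singular points in the scanned grid; C is smooth there.

Compute partial derivatives:
  f_x = -8*x - 3.
  f_y = 1.
f_y = 1 is a nonzero constant, so f_y never vanishes: no point (x, y) can satisfy f = f_x = f_y = 0. In particular no (x, y) ∈ {−4, ..., 4}² is singular; the curve is smooth.


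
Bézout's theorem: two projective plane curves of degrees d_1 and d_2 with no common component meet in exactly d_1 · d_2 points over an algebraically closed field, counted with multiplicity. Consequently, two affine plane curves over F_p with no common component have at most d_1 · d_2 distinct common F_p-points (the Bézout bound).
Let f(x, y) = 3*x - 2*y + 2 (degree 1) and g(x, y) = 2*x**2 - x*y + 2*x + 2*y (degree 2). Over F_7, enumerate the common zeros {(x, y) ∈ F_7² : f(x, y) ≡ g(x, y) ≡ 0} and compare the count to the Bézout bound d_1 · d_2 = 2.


Common zeros: ∅; count = 0; Bézout bound = 2.

deg(f) = 1, deg(g) = 2, so Bézout bound = 2.
Scan x ∈ F_7. For each x, list the y ∈ F_7 with f(x, y) ≡ 0 and those with g(x, y) ≡ 0 (mod 7); the common zeros in that column are the intersection.
  x = 0: f ≡ 0 at y ∈ {1}; g ≡ 0 at y ∈ {0}; common: ∅.
  x = 1: f ≡ 0 at y ∈ {6}; g ≡ 0 at y ∈ {3}; common: ∅.
  x = 2: f ≡ 0 at y ∈ {4}; g ≡ 0 at y ∈ ∅; common: ∅.
  x = 3: f ≡ 0 at y ∈ {2}; g ≡ 0 at y ∈ {3}; common: ∅.
  x = 4: f ≡ 0 at y ∈ {0}; g ≡ 0 at y ∈ {6}; common: ∅.
  x = 5: f ≡ 0 at y ∈ {5}; g ≡ 0 at y ∈ {6}; common: ∅.
  x = 6: f ≡ 0 at y ∈ {3}; g ≡ 0 at y ∈ {0}; common: ∅.
Collecting: common zeros = ∅, so the count is 0.
Comparison with the Bézout bound: 0 ≤ 2 = deg(f)·deg(g), as expected for curves with no common component (the affine F_7-count falls short of the bound because intersections may lie at infinity, over extension fields, or carry multiplicity).
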